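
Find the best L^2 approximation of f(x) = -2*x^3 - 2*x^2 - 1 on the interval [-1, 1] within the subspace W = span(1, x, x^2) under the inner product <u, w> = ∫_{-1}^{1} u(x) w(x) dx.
g(x) = -2*x^2 - 6*x/5 - 1

The best approximation g ∈ W is the orthogonal projection of f onto W. Writing g = a_0 + a_1 x + a_2 x^2, the coefficients solve the normal equations G · a = b where
  G_{ij} = <φ_i, φ_j> and b_i = <f, φ_i>, with φ_0 = 1, φ_1 = x, φ_2 = x^2.
G =
  [2, 0, 2/3]
  [0, 2/3, 0]
  [2/3, 0, 2/5],
b = (-10/3, -4/5, -22/15).
Solving gives a_0 = -1, a_1 = -6/5, a_2 = -2, so
  g(x) = -2*x^2 - 6*x/5 - 1.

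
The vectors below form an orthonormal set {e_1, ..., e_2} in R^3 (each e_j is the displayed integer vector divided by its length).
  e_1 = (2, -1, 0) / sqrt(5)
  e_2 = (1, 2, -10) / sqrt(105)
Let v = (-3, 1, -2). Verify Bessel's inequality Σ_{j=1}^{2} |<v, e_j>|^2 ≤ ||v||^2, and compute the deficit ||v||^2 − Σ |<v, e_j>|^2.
Σ |<v, e_j>|^2 = 278/21; ||v||^2 = 14; deficit = 16/21

Write each e_j = u_j / sqrt(<u_j, u_j>) where u_j is the displayed integer vector. Then <v, e_j> = <v, u_j> / sqrt(<u_j, u_j>), so |<v, e_j>|^2 = <v, u_j>^2 / <u_j, u_j>.
Coefficients: <v, e_1> = -7/sqrt(5), <v, e_2> = 19/sqrt(105).
Square and sum: Σ |<v, e_j>|^2 = 278/21.
Compute ||v||^2 = v·v = 14.
Deficit = 14 − 278/21 = 16/21 ≥ 0, confirming Bessel's inequality. (The deficit equals ||v − Σ <v,e_j> e_j||^2, the squared distance from v to span{e_j}.)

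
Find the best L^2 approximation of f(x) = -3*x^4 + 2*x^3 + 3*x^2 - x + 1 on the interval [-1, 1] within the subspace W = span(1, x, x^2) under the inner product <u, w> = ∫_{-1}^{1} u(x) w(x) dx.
g(x) = 3*x^2/7 + x/5 + 44/35

The best approximation g ∈ W is the orthogonal projection of f onto W. Writing g = a_0 + a_1 x + a_2 x^2, the coefficients solve the normal equations G · a = b where
  G_{ij} = <φ_i, φ_j> and b_i = <f, φ_i>, with φ_0 = 1, φ_1 = x, φ_2 = x^2.
G =
  [2, 0, 2/3]
  [0, 2/3, 0]
  [2/3, 0, 2/5],
b = (14/5, 2/15, 106/105).
Solving gives a_0 = 44/35, a_1 = 1/5, a_2 = 3/7, so
  g(x) = 3*x^2/7 + x/5 + 44/35.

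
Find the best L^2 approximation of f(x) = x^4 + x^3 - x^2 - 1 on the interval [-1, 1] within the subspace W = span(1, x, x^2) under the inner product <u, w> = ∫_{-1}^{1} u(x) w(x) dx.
g(x) = -x^2/7 + 3*x/5 - 38/35

The best approximation g ∈ W is the orthogonal projection of f onto W. Writing g = a_0 + a_1 x + a_2 x^2, the coefficients solve the normal equations G · a = b where
  G_{ij} = <φ_i, φ_j> and b_i = <f, φ_i>, with φ_0 = 1, φ_1 = x, φ_2 = x^2.
G =
  [2, 0, 2/3]
  [0, 2/3, 0]
  [2/3, 0, 2/5],
b = (-34/15, 2/5, -82/105).
Solving gives a_0 = -38/35, a_1 = 3/5, a_2 = -1/7, so
  g(x) = -x^2/7 + 3*x/5 - 38/35.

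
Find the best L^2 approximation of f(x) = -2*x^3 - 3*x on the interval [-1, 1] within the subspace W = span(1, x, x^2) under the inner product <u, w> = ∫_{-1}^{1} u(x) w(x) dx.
g(x) = -21*x/5

The best approximation g ∈ W is the orthogonal projection of f onto W. Writing g = a_0 + a_1 x + a_2 x^2, the coefficients solve the normal equations G · a = b where
  G_{ij} = <φ_i, φ_j> and b_i = <f, φ_i>, with φ_0 = 1, φ_1 = x, φ_2 = x^2.
G =
  [2, 0, 2/3]
  [0, 2/3, 0]
  [2/3, 0, 2/5],
b = (0, -14/5, 0).
Solving gives a_0 = 0, a_1 = -21/5, a_2 = 0, so
  g(x) = -21*x/5.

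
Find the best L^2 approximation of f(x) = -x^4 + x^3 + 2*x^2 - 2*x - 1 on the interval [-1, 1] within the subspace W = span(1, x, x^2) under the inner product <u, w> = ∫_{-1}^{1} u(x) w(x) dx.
g(x) = 8*x^2/7 - 7*x/5 - 32/35

The best approximation g ∈ W is the orthogonal projection of f onto W. Writing g = a_0 + a_1 x + a_2 x^2, the coefficients solve the normal equations G · a = b where
  G_{ij} = <φ_i, φ_j> and b_i = <f, φ_i>, with φ_0 = 1, φ_1 = x, φ_2 = x^2.
G =
  [2, 0, 2/3]
  [0, 2/3, 0]
  [2/3, 0, 2/5],
b = (-16/15, -14/15, -16/105).
Solving gives a_0 = -32/35, a_1 = -7/5, a_2 = 8/7, so
  g(x) = 8*x^2/7 - 7*x/5 - 32/35.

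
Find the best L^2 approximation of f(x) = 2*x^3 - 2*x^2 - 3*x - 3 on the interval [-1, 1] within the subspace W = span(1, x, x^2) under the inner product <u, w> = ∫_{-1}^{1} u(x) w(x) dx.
g(x) = -2*x^2 - 9*x/5 - 3

The best approximation g ∈ W is the orthogonal projection of f onto W. Writing g = a_0 + a_1 x + a_2 x^2, the coefficients solve the normal equations G · a = b where
  G_{ij} = <φ_i, φ_j> and b_i = <f, φ_i>, with φ_0 = 1, φ_1 = x, φ_2 = x^2.
G =
  [2, 0, 2/3]
  [0, 2/3, 0]
  [2/3, 0, 2/5],
b = (-22/3, -6/5, -14/5).
Solving gives a_0 = -3, a_1 = -9/5, a_2 = -2, so
  g(x) = -2*x^2 - 9*x/5 - 3.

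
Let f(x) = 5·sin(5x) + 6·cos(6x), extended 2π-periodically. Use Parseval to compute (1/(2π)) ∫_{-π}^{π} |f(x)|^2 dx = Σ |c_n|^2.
Σ |c_n|^2 = 61/2

Expand |f|^2 and use orthogonality of {sin(nx), cos(mx)} on [-π, π]:
  ∫_{-π}^{π} sin(nx)^2 dx = π, ∫ cos(mx)^2 dx = π, and cross terms integrate to 0.
So ∫_{-π}^{π} f(x)^2 dx = 5^2 · π + 6^2 · π = (25 + 36)π.
Divide by 2π: (25 + 36)/2 = 61/2.
By Parseval, this equals Σ |c_n|^2.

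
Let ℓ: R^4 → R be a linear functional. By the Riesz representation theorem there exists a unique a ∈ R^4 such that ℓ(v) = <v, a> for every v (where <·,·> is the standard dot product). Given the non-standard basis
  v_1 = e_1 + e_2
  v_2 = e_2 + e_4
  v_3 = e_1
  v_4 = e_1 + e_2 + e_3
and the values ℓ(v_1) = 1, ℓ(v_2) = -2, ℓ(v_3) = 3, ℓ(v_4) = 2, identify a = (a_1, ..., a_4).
a = (3, -2, 1, 0)

Write a = (a_1, ..., a_4) in the standard basis. For each basis vector v_i, ℓ(v_i) = <v_i, a> is a linear equation in the a_j's. Collect the n equations into a matrix system V a = ℓ, where row i of V is v_i (expressed in the standard basis). Since V is invertible (lower-triangular with 1s on the diagonal, up to permutation), solve by back-substitution:
  V =
[[1, 1, 0, 0],
 [0, 1, 0, 1],
 [1, 0, 0, 0],
 [1, 1, 1, 0]]
  V a = (1, -2, 3, 2)
Solving gives a = (3, -2, 1, 0).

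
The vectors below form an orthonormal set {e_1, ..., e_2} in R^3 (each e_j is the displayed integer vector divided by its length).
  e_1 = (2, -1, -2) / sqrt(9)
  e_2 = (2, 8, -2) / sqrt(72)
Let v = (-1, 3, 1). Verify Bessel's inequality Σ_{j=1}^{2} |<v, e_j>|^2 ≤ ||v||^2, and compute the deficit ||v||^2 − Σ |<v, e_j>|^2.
Σ |<v, e_j>|^2 = 11; ||v||^2 = 11; deficit = 0

Write each e_j = u_j / sqrt(<u_j, u_j>) where u_j is the displayed integer vector. Then <v, e_j> = <v, u_j> / sqrt(<u_j, u_j>), so |<v, e_j>|^2 = <v, u_j>^2 / <u_j, u_j>.
Coefficients: <v, e_1> = -7/sqrt(9), <v, e_2> = 20/sqrt(72).
Square and sum: Σ |<v, e_j>|^2 = 11.
Compute ||v||^2 = v·v = 11.
Deficit = 11 − 11 = 0 ≥ 0, confirming Bessel's inequality. (The deficit equals ||v − Σ <v,e_j> e_j||^2, the squared distance from v to span{e_j}.)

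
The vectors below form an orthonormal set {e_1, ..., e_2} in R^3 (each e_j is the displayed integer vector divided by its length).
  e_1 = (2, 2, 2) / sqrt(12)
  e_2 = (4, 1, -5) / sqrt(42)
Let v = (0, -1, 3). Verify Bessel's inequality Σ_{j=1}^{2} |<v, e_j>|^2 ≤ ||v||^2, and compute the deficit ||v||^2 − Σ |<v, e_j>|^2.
Σ |<v, e_j>|^2 = 52/7; ||v||^2 = 10; deficit = 18/7

Write each e_j = u_j / sqrt(<u_j, u_j>) where u_j is the displayed integer vector. Then <v, e_j> = <v, u_j> / sqrt(<u_j, u_j>), so |<v, e_j>|^2 = <v, u_j>^2 / <u_j, u_j>.
Coefficients: <v, e_1> = 4/sqrt(12), <v, e_2> = -16/sqrt(42).
Square and sum: Σ |<v, e_j>|^2 = 52/7.
Compute ||v||^2 = v·v = 10.
Deficit = 10 − 52/7 = 18/7 ≥ 0, confirming Bessel's inequality. (The deficit equals ||v − Σ <v,e_j> e_j||^2, the squared distance from v to span{e_j}.)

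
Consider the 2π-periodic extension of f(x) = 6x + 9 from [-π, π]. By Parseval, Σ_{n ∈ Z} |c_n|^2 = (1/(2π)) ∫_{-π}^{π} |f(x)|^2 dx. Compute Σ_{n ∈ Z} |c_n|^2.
Σ |c_n|^2 = 12π^2 + 81

Expand and integrate term by term over [-π, π]:
  ∫ (6x)^2 dx = 36·(2π^3/3); ∫ 2·6·(9)·x dx = 0 (odd integrand); ∫ 9^2 dx = 81·2π.
So (1/(2π)) ∫_{-π}^{π} (6x + 9)^2 dx = 36π^2/3 + 81 = 12π^2 + 81.
Parseval ⇒ Σ |c_n|^2 = 12π^2 + 81.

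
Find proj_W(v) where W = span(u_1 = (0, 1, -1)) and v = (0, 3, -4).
proj_W(v) = (0, 7/2, -7/2)

Set up U = [u_1 | ... | u_1] ∈ R^(3×1). The projector onto W = col(U) is P = U (U^T U)^(-1) U^T.
Compute U^T U =
  [2],
and U^T v = (7).
Solve U^T U · c = U^T v for the coefficients: c = (7/2). The projection is proj_W(v) = U c.
Check: (v - proj_W(v)) · u_1 = 0  (should be 0).
Result: proj_W(v) = (0, 7/2, -7/2).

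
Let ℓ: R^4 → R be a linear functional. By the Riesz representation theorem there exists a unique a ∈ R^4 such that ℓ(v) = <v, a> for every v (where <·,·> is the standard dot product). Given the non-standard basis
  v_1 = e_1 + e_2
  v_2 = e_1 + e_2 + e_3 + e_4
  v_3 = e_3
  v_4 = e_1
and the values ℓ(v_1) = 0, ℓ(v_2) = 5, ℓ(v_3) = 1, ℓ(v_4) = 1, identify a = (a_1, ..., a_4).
a = (1, -1, 1, 4)

Write a = (a_1, ..., a_4) in the standard basis. For each basis vector v_i, ℓ(v_i) = <v_i, a> is a linear equation in the a_j's. Collect the n equations into a matrix system V a = ℓ, where row i of V is v_i (expressed in the standard basis). Since V is invertible (lower-triangular with 1s on the diagonal, up to permutation), solve by back-substitution:
  V =
[[1, 1, 0, 0],
 [1, 1, 1, 1],
 [0, 0, 1, 0],
 [1, 0, 0, 0]]
  V a = (0, 5, 1, 1)
Solving gives a = (1, -1, 1, 4).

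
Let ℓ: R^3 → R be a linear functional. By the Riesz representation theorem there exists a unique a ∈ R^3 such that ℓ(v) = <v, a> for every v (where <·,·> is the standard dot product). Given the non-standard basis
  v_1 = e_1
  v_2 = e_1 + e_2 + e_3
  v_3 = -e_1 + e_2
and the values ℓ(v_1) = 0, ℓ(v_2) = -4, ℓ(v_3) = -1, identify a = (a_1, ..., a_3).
a = (0, -1, -3)

Write a = (a_1, ..., a_3) in the standard basis. For each basis vector v_i, ℓ(v_i) = <v_i, a> is a linear equation in the a_j's. Collect the n equations into a matrix system V a = ℓ, where row i of V is v_i (expressed in the standard basis). Since V is invertible (lower-triangular with 1s on the diagonal, up to permutation), solve by back-substitution:
  V =
[[1, 0, 0],
 [1, 1, 1],
 [-1, 1, 0]]
  V a = (0, -4, -1)
Solving gives a = (0, -1, -3).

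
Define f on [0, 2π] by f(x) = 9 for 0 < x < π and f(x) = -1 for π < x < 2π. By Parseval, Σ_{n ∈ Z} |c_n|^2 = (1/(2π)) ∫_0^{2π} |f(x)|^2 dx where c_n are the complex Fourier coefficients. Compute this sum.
Σ |c_n|^2 = 41

Parseval equates the L^2 energy of f (normalised by 1/(2π)) with the ℓ^2 sum of its Fourier coefficients: (1/(2π)) ∫_0^{2π} |f|^2 = Σ |c_n|^2.
Compute the left side: (1/(2π)) [∫_0^π 9^2 dx + ∫_π^{2π} (-1)^2 dx] = (1/(2π)) · (81π + 1π) = (81 + 1)/2 = 41.
So Σ_{n ∈ Z} |c_n|^2 = 41.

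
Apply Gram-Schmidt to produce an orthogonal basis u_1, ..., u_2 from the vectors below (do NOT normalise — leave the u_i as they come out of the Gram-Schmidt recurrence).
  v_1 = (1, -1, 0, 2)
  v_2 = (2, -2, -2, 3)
Orthogonal basis:
  u_1 = (1, -1, 0, 2)
  u_2 = (1/3, -1/3, -2, -1/3)

Apply the Gram-Schmidt recurrence
  u_1 = v_1
  u_i = v_i − Σ_{j<i} ((v_i · u_j) / (u_j · u_j)) · u_j.

Step by step this gives:
  u_1 = (1, -1, 0, 2)
  u_2 = (1/3, -1/3, -2, -1/3)

Orthogonality check:
  u_2 · u_1 = 0 (should be 0)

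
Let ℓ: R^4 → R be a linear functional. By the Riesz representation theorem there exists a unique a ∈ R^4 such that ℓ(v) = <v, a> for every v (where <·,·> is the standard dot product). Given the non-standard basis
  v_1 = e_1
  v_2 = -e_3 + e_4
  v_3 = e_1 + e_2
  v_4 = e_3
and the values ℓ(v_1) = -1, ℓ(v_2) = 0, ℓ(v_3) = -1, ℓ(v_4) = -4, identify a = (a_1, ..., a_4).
a = (-1, 0, -4, -4)

Write a = (a_1, ..., a_4) in the standard basis. For each basis vector v_i, ℓ(v_i) = <v_i, a> is a linear equation in the a_j's. Collect the n equations into a matrix system V a = ℓ, where row i of V is v_i (expressed in the standard basis). Since V is invertible (lower-triangular with 1s on the diagonal, up to permutation), solve by back-substitution:
  V =
[[1, 0, 0, 0],
 [0, 0, -1, 1],
 [1, 1, 0, 0],
 [0, 0, 1, 0]]
  V a = (-1, 0, -1, -4)
Solving gives a = (-1, 0, -4, -4).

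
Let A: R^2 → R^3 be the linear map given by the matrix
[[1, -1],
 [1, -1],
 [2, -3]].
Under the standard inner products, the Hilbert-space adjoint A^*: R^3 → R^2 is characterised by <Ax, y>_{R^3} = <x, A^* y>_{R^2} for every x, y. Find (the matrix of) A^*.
A^* = A^T =
[[1, 1, 2],
 [-1, -1, -3]]

For real matrices with standard dot products, the defining identity <Ax, y> = <x, A^* y> gives (Ax)^T y = x^T (A^*) y, i.e. x^T A^T y = x^T (A^*) y. Since this holds for all x, y, we must have A^* = A^T. Therefore
A^* =
[[1, 1, 2],
 [-1, -1, -3]].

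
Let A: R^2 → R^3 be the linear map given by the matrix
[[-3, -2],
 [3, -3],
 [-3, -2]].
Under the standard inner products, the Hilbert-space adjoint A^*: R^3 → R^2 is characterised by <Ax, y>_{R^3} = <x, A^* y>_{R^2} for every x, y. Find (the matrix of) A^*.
A^* = A^T =
[[-3, 3, -3],
 [-2, -3, -2]]

For real matrices with standard dot products, the defining identity <Ax, y> = <x, A^* y> gives (Ax)^T y = x^T (A^*) y, i.e. x^T A^T y = x^T (A^*) y. Since this holds for all x, y, we must have A^* = A^T. Therefore
A^* =
[[-3, 3, -3],
 [-2, -3, -2]].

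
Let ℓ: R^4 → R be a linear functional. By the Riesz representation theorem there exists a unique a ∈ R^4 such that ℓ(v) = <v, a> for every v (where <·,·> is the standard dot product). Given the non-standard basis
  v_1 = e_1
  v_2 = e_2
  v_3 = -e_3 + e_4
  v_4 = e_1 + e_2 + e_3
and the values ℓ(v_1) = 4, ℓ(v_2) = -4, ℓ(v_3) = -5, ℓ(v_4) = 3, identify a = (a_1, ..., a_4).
a = (4, -4, 3, -2)

Write a = (a_1, ..., a_4) in the standard basis. For each basis vector v_i, ℓ(v_i) = <v_i, a> is a linear equation in the a_j's. Collect the n equations into a matrix system V a = ℓ, where row i of V is v_i (expressed in the standard basis). Since V is invertible (lower-triangular with 1s on the diagonal, up to permutation), solve by back-substitution:
  V =
[[1, 0, 0, 0],
 [0, 1, 0, 0],
 [0, 0, -1, 1],
 [1, 1, 1, 0]]
  V a = (4, -4, -5, 3)
Solving gives a = (4, -4, 3, -2).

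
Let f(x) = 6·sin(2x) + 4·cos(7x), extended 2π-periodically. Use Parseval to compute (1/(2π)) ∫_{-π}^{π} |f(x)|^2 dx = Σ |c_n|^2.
Σ |c_n|^2 = 26

Expand |f|^2 and use orthogonality of {sin(nx), cos(mx)} on [-π, π]:
  ∫_{-π}^{π} sin(nx)^2 dx = π, ∫ cos(mx)^2 dx = π, and cross terms integrate to 0.
So ∫_{-π}^{π} f(x)^2 dx = 6^2 · π + 4^2 · π = (36 + 16)π.
Divide by 2π: (36 + 16)/2 = 26.
By Parseval, this equals Σ |c_n|^2.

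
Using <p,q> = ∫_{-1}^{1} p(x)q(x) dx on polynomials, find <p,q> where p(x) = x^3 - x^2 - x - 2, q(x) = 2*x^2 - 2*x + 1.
<p,q> = -38/5

Expand the product: p(x)·q(x) = 2*x^5 - 4*x^4 + x^3 - 3*x^2 + 3*x - 2.
∫_{-1}^{1} of each monomial x^k gives [2/(k+1) if k even, 0 if k odd]. Integrating term-by-term (or equivalently evaluating the antiderivative F(x) = x^6/3 - 4*x^5/5 + x^4/4 - x^3 + 3*x^2/2 - 2*x at the endpoints):
  F(1) − F(−1) = -103/60 − (353/60) = -38/5.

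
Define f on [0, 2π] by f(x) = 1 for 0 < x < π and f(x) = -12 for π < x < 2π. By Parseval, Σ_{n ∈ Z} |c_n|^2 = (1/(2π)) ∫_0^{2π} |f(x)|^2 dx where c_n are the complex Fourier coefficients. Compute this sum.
Σ |c_n|^2 = 145/2

Parseval equates the L^2 energy of f (normalised by 1/(2π)) with the ℓ^2 sum of its Fourier coefficients: (1/(2π)) ∫_0^{2π} |f|^2 = Σ |c_n|^2.
Compute the left side: (1/(2π)) [∫_0^π 1^2 dx + ∫_π^{2π} (-12)^2 dx] = (1/(2π)) · (1π + 144π) = (1 + 144)/2 = 145/2.
So Σ_{n ∈ Z} |c_n|^2 = 145/2.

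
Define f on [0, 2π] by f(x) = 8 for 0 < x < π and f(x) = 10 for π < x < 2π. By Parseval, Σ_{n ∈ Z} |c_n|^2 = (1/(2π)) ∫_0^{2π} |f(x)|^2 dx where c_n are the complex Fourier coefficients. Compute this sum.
Σ |c_n|^2 = 82

Parseval equates the L^2 energy of f (normalised by 1/(2π)) with the ℓ^2 sum of its Fourier coefficients: (1/(2π)) ∫_0^{2π} |f|^2 = Σ |c_n|^2.
Compute the left side: (1/(2π)) [∫_0^π 8^2 dx + ∫_π^{2π} 10^2 dx] = (1/(2π)) · (64π + 100π) = (64 + 100)/2 = 82.
So Σ_{n ∈ Z} |c_n|^2 = 82.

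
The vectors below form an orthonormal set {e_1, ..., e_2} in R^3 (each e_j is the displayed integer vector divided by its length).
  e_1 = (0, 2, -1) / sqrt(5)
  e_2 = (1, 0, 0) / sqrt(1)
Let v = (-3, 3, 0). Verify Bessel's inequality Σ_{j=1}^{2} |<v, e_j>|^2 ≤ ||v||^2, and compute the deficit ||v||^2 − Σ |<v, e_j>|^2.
Σ |<v, e_j>|^2 = 81/5; ||v||^2 = 18; deficit = 9/5

Write each e_j = u_j / sqrt(<u_j, u_j>) where u_j is the displayed integer vector. Then <v, e_j> = <v, u_j> / sqrt(<u_j, u_j>), so |<v, e_j>|^2 = <v, u_j>^2 / <u_j, u_j>.
Coefficients: <v, e_1> = 6/sqrt(5), <v, e_2> = -3/sqrt(1).
Square and sum: Σ |<v, e_j>|^2 = 81/5.
Compute ||v||^2 = v·v = 18.
Deficit = 18 − 81/5 = 9/5 ≥ 0, confirming Bessel's inequality. (The deficit equals ||v − Σ <v,e_j> e_j||^2, the squared distance from v to span{e_j}.)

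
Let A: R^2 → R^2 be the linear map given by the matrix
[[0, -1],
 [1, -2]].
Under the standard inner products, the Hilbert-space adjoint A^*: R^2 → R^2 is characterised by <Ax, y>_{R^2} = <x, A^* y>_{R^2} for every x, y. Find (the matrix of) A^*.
A^* = A^T =
[[0, 1],
 [-1, -2]]

For real matrices with standard dot products, the defining identity <Ax, y> = <x, A^* y> gives (Ax)^T y = x^T (A^*) y, i.e. x^T A^T y = x^T (A^*) y. Since this holds for all x, y, we must have A^* = A^T. Therefore
A^* =
[[0, 1],
 [-1, -2]].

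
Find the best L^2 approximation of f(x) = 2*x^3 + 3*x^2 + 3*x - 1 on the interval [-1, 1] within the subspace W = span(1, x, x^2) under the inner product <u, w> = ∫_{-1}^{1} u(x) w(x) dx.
g(x) = 3*x^2 + 21*x/5 - 1

The best approximation g ∈ W is the orthogonal projection of f onto W. Writing g = a_0 + a_1 x + a_2 x^2, the coefficients solve the normal equations G · a = b where
  G_{ij} = <φ_i, φ_j> and b_i = <f, φ_i>, with φ_0 = 1, φ_1 = x, φ_2 = x^2.
G =
  [2, 0, 2/3]
  [0, 2/3, 0]
  [2/3, 0, 2/5],
b = (0, 14/5, 8/15).
Solving gives a_0 = -1, a_1 = 21/5, a_2 = 3, so
  g(x) = 3*x^2 + 21*x/5 - 1.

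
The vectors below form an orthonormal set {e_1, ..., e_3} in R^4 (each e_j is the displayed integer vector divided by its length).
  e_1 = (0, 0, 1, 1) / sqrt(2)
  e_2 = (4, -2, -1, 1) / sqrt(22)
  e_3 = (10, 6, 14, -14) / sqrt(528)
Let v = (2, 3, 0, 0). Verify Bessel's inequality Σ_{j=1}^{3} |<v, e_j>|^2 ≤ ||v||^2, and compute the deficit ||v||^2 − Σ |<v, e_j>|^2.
Σ |<v, e_j>|^2 = 35/12; ||v||^2 = 13; deficit = 121/12

Write each e_j = u_j / sqrt(<u_j, u_j>) where u_j is the displayed integer vector. Then <v, e_j> = <v, u_j> / sqrt(<u_j, u_j>), so |<v, e_j>|^2 = <v, u_j>^2 / <u_j, u_j>.
Coefficients: <v, e_1> = 0/sqrt(2), <v, e_2> = 2/sqrt(22), <v, e_3> = 38/sqrt(528).
Square and sum: Σ |<v, e_j>|^2 = 35/12.
Compute ||v||^2 = v·v = 13.
Deficit = 13 − 35/12 = 121/12 ≥ 0, confirming Bessel's inequality. (The deficit equals ||v − Σ <v,e_j> e_j||^2, the squared distance from v to span{e_j}.)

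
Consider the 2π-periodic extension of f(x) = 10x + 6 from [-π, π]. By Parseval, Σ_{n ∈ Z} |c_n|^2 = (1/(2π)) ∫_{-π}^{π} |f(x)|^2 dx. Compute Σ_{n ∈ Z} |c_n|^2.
Σ |c_n|^2 = 100π^2/3 + 36

Expand and integrate term by term over [-π, π]:
  ∫ (10x)^2 dx = 100·(2π^3/3); ∫ 2·10·(6)·x dx = 0 (odd integrand); ∫ 6^2 dx = 36·2π.
So (1/(2π)) ∫_{-π}^{π} (10x + 6)^2 dx = 100π^2/3 + 36 = 100π^2/3 + 36.
Parseval ⇒ Σ |c_n|^2 = 100π^2/3 + 36.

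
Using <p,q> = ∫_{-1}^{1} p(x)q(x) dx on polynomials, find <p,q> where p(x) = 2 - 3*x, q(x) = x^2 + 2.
<p,q> = 28/3

Expand the product: p(x)·q(x) = -3*x^3 + 2*x^2 - 6*x + 4.
∫_{-1}^{1} of each monomial x^k gives [2/(k+1) if k even, 0 if k odd]. Integrating term-by-term (or equivalently evaluating the antiderivative F(x) = -3*x^4/4 + 2*x^3/3 - 3*x^2 + 4*x at the endpoints):
  F(1) − F(−1) = 11/12 − (-101/12) = 28/3.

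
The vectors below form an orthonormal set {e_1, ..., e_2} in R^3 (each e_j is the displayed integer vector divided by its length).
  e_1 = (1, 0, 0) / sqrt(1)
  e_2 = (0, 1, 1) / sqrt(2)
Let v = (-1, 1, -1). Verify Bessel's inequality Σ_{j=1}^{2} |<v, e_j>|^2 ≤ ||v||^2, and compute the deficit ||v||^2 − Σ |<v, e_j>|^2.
Σ |<v, e_j>|^2 = 1; ||v||^2 = 3; deficit = 2

Write each e_j = u_j / sqrt(<u_j, u_j>) where u_j is the displayed integer vector. Then <v, e_j> = <v, u_j> / sqrt(<u_j, u_j>), so |<v, e_j>|^2 = <v, u_j>^2 / <u_j, u_j>.
Coefficients: <v, e_1> = -1/sqrt(1), <v, e_2> = 0/sqrt(2).
Square and sum: Σ |<v, e_j>|^2 = 1.
Compute ||v||^2 = v·v = 3.
Deficit = 3 − 1 = 2 ≥ 0, confirming Bessel's inequality. (The deficit equals ||v − Σ <v,e_j> e_j||^2, the squared distance from v to span{e_j}.)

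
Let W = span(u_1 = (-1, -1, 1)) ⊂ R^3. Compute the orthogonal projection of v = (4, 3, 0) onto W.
proj_W(v) = (7/3, 7/3, -7/3)

Set up U = [u_1 | ... | u_1] ∈ R^(3×1). The projector onto W = col(U) is P = U (U^T U)^(-1) U^T.
Compute U^T U =
  [3],
and U^T v = (-7).
Solve U^T U · c = U^T v for the coefficients: c = (-7/3). The projection is proj_W(v) = U c.
Check: (v - proj_W(v)) · u_1 = 0  (should be 0).
Result: proj_W(v) = (7/3, 7/3, -7/3).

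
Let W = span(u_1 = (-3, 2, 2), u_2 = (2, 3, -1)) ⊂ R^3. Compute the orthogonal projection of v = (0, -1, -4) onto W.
proj_W(v) = (68/39, -95/78, -7/6)

Set up U = [u_1 | ... | u_2] ∈ R^(3×2). The projector onto W = col(U) is P = U (U^T U)^(-1) U^T.
Compute U^T U =
  [17, -2]
  [-2, 14],
and U^T v = (-10, 1).
Solve U^T U · c = U^T v for the coefficients: c = (-23/39, -1/78). The projection is proj_W(v) = U c.
Check: (v - proj_W(v)) · u_1 = 0  (should be 0).
Check: (v - proj_W(v)) · u_2 = 0  (should be 0).
Result: proj_W(v) = (68/39, -95/78, -7/6).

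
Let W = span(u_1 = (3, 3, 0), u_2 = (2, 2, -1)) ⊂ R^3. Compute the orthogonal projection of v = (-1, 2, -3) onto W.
proj_W(v) = (1/2, 1/2, -3)

Set up U = [u_1 | ... | u_2] ∈ R^(3×2). The projector onto W = col(U) is P = U (U^T U)^(-1) U^T.
Compute U^T U =
  [18, 12]
  [12, 9],
and U^T v = (3, 5).
Solve U^T U · c = U^T v for the coefficients: c = (-11/6, 3). The projection is proj_W(v) = U c.
Check: (v - proj_W(v)) · u_1 = 0  (should be 0).
Check: (v - proj_W(v)) · u_2 = 0  (should be 0).
Result: proj_W(v) = (1/2, 1/2, -3).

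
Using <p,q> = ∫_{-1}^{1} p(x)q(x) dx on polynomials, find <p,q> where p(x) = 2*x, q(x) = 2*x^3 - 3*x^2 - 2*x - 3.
<p,q> = -16/15

Expand the product: p(x)·q(x) = 4*x^4 - 6*x^3 - 4*x^2 - 6*x.
∫_{-1}^{1} of each monomial x^k gives [2/(k+1) if k even, 0 if k odd]. Integrating term-by-term (or equivalently evaluating the antiderivative F(x) = 4*x^5/5 - 3*x^4/2 - 4*x^3/3 - 3*x^2 at the endpoints):
  F(1) − F(−1) = -151/30 − (-119/30) = -16/15.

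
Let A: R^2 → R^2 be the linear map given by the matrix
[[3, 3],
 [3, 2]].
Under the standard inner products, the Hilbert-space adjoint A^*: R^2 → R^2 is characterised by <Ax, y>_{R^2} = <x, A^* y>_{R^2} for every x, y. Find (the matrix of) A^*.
A^* = A^T =
[[3, 3],
 [3, 2]]

For real matrices with standard dot products, the defining identity <Ax, y> = <x, A^* y> gives (Ax)^T y = x^T (A^*) y, i.e. x^T A^T y = x^T (A^*) y. Since this holds for all x, y, we must have A^* = A^T. Therefore
A^* =
[[3, 3],
 [3, 2]].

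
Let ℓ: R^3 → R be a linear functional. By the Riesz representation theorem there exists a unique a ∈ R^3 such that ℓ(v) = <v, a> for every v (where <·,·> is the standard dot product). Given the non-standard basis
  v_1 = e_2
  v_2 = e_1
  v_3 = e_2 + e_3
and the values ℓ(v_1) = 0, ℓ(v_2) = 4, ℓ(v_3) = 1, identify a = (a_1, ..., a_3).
a = (4, 0, 1)

Write a = (a_1, ..., a_3) in the standard basis. For each basis vector v_i, ℓ(v_i) = <v_i, a> is a linear equation in the a_j's. Collect the n equations into a matrix system V a = ℓ, where row i of V is v_i (expressed in the standard basis). Since V is invertible (lower-triangular with 1s on the diagonal, up to permutation), solve by back-substitution:
  V =
[[0, 1, 0],
 [1, 0, 0],
 [0, 1, 1]]
  V a = (0, 4, 1)
Solving gives a = (4, 0, 1).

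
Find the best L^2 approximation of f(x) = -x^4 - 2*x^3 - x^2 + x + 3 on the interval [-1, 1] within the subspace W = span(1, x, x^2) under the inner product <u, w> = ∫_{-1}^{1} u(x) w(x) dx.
g(x) = -13*x^2/7 - x/5 + 108/35

The best approximation g ∈ W is the orthogonal projection of f onto W. Writing g = a_0 + a_1 x + a_2 x^2, the coefficients solve the normal equations G · a = b where
  G_{ij} = <φ_i, φ_j> and b_i = <f, φ_i>, with φ_0 = 1, φ_1 = x, φ_2 = x^2.
G =
  [2, 0, 2/3]
  [0, 2/3, 0]
  [2/3, 0, 2/5],
b = (74/15, -2/15, 46/35).
Solving gives a_0 = 108/35, a_1 = -1/5, a_2 = -13/7, so
  g(x) = -13*x^2/7 - x/5 + 108/35.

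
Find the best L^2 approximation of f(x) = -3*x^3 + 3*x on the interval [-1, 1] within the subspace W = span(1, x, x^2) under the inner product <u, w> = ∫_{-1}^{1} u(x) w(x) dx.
g(x) = 6*x/5

The best approximation g ∈ W is the orthogonal projection of f onto W. Writing g = a_0 + a_1 x + a_2 x^2, the coefficients solve the normal equations G · a = b where
  G_{ij} = <φ_i, φ_j> and b_i = <f, φ_i>, with φ_0 = 1, φ_1 = x, φ_2 = x^2.
G =
  [2, 0, 2/3]
  [0, 2/3, 0]
  [2/3, 0, 2/5],
b = (0, 4/5, 0).
Solving gives a_0 = 0, a_1 = 6/5, a_2 = 0, so
  g(x) = 6*x/5.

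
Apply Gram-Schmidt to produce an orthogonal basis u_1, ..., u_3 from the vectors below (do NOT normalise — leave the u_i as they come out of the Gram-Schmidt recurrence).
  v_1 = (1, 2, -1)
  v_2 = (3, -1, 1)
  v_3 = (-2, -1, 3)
Orthogonal basis:
  u_1 = (1, 2, -1)
  u_2 = (3, -1, 1)
  u_3 = (-19/66, 38/33, 133/66)

Apply the Gram-Schmidt recurrence
  u_1 = v_1
  u_i = v_i − Σ_{j<i} ((v_i · u_j) / (u_j · u_j)) · u_j.

Step by step this gives:
  u_1 = (1, 2, -1)
  u_2 = (3, -1, 1)
  u_3 = (-19/66, 38/33, 133/66)

Orthogonality check:
  u_2 · u_1 = 0 (should be 0)
  u_3 · u_1 = 0 (should be 0)
  u_3 · u_2 = 0 (should be 0)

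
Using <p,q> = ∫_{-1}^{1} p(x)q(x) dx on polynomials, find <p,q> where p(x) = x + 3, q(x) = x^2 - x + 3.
<p,q> = 58/3

Expand the product: p(x)·q(x) = x^3 + 2*x^2 + 9.
∫_{-1}^{1} of each monomial x^k gives [2/(k+1) if k even, 0 if k odd]. Integrating term-by-term (or equivalently evaluating the antiderivative F(x) = x^4/4 + 2*x^3/3 + 9*x at the endpoints):
  F(1) − F(−1) = 119/12 − (-113/12) = 58/3.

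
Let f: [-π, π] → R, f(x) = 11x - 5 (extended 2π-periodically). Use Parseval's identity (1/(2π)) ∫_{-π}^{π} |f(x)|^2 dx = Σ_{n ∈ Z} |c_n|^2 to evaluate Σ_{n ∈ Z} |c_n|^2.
Σ |c_n|^2 = 121π^2/3 + 25

Expand and integrate term by term over [-π, π]:
  ∫ (11x)^2 dx = 121·(2π^3/3); ∫ 2·11·(-5)·x dx = 0 (odd integrand); ∫ (-5)^2 dx = 25·2π.
So (1/(2π)) ∫_{-π}^{π} (11x - 5)^2 dx = 121π^2/3 + 25 = 121π^2/3 + 25.
Parseval ⇒ Σ |c_n|^2 = 121π^2/3 + 25.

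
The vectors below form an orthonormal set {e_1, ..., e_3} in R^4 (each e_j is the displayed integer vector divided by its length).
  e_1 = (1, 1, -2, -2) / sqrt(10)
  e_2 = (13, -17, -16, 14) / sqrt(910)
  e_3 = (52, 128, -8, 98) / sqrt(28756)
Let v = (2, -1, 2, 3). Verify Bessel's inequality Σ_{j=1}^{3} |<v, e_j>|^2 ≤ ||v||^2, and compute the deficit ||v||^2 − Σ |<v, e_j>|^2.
Σ |<v, e_j>|^2 = 1061/79; ||v||^2 = 18; deficit = 361/79

Write each e_j = u_j / sqrt(<u_j, u_j>) where u_j is the displayed integer vector. Then <v, e_j> = <v, u_j> / sqrt(<u_j, u_j>), so |<v, e_j>|^2 = <v, u_j>^2 / <u_j, u_j>.
Coefficients: <v, e_1> = -9/sqrt(10), <v, e_2> = 53/sqrt(910), <v, e_3> = 254/sqrt(28756).
Square and sum: Σ |<v, e_j>|^2 = 1061/79.
Compute ||v||^2 = v·v = 18.
Deficit = 18 − 1061/79 = 361/79 ≥ 0, confirming Bessel's inequality. (The deficit equals ||v − Σ <v,e_j> e_j||^2, the squared distance from v to span{e_j}.)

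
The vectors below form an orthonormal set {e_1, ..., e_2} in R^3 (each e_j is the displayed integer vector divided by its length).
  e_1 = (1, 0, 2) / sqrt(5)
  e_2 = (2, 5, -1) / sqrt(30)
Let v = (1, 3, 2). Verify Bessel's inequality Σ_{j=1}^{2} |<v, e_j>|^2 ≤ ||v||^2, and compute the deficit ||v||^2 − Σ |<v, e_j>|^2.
Σ |<v, e_j>|^2 = 25/2; ||v||^2 = 14; deficit = 3/2

Write each e_j = u_j / sqrt(<u_j, u_j>) where u_j is the displayed integer vector. Then <v, e_j> = <v, u_j> / sqrt(<u_j, u_j>), so |<v, e_j>|^2 = <v, u_j>^2 / <u_j, u_j>.
Coefficients: <v, e_1> = 5/sqrt(5), <v, e_2> = 15/sqrt(30).
Square and sum: Σ |<v, e_j>|^2 = 25/2.
Compute ||v||^2 = v·v = 14.
Deficit = 14 − 25/2 = 3/2 ≥ 0, confirming Bessel's inequality. (The deficit equals ||v − Σ <v,e_j> e_j||^2, the squared distance from v to span{e_j}.)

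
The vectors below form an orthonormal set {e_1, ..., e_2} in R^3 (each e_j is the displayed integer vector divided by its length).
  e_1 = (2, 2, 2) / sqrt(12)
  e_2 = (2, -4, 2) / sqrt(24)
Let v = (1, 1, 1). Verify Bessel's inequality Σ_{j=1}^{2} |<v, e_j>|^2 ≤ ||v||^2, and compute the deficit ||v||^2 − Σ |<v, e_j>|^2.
Σ |<v, e_j>|^2 = 3; ||v||^2 = 3; deficit = 0

Write each e_j = u_j / sqrt(<u_j, u_j>) where u_j is the displayed integer vector. Then <v, e_j> = <v, u_j> / sqrt(<u_j, u_j>), so |<v, e_j>|^2 = <v, u_j>^2 / <u_j, u_j>.
Coefficients: <v, e_1> = 6/sqrt(12), <v, e_2> = 0/sqrt(24).
Square and sum: Σ |<v, e_j>|^2 = 3.
Compute ||v||^2 = v·v = 3.
Deficit = 3 − 3 = 0 ≥ 0, confirming Bessel's inequality. (The deficit equals ||v − Σ <v,e_j> e_j||^2, the squared distance from v to span{e_j}.)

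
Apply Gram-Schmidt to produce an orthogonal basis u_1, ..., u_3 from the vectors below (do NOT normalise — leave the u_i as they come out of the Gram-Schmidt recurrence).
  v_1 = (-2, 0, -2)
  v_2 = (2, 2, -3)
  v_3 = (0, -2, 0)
Orthogonal basis:
  u_1 = (-2, 0, -2)
  u_2 = (5/2, 2, -5/2)
  u_3 = (20/33, -50/33, -20/33)

Apply the Gram-Schmidt recurrence
  u_1 = v_1
  u_i = v_i − Σ_{j<i} ((v_i · u_j) / (u_j · u_j)) · u_j.

Step by step this gives:
  u_1 = (-2, 0, -2)
  u_2 = (5/2, 2, -5/2)
  u_3 = (20/33, -50/33, -20/33)

Orthogonality check:
  u_2 · u_1 = 0 (should be 0)
  u_3 · u_1 = 0 (should be 0)
  u_3 · u_2 = 0 (should be 0)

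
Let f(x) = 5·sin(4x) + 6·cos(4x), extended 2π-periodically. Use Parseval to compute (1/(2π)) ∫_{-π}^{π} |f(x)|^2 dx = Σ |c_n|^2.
Σ |c_n|^2 = 61/2

Expand |f|^2 and use orthogonality of {sin(nx), cos(mx)} on [-π, π]:
  ∫_{-π}^{π} sin(nx)^2 dx = π, ∫ cos(mx)^2 dx = π, and cross terms integrate to 0.
So ∫_{-π}^{π} f(x)^2 dx = 5^2 · π + 6^2 · π = (25 + 36)π.
Divide by 2π: (25 + 36)/2 = 61/2.
By Parseval, this equals Σ |c_n|^2.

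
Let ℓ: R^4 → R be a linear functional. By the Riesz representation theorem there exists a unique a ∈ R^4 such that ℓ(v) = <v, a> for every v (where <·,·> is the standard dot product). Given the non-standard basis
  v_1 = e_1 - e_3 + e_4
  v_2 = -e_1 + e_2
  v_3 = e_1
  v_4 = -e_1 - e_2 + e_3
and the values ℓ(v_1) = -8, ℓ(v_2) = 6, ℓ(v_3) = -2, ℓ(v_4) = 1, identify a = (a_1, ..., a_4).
a = (-2, 4, 3, -3)

Write a = (a_1, ..., a_4) in the standard basis. For each basis vector v_i, ℓ(v_i) = <v_i, a> is a linear equation in the a_j's. Collect the n equations into a matrix system V a = ℓ, where row i of V is v_i (expressed in the standard basis). Since V is invertible (lower-triangular with 1s on the diagonal, up to permutation), solve by back-substitution:
  V =
[[1, 0, -1, 1],
 [-1, 1, 0, 0],
 [1, 0, 0, 0],
 [-1, -1, 1, 0]]
  V a = (-8, 6, -2, 1)
Solving gives a = (-2, 4, 3, -3).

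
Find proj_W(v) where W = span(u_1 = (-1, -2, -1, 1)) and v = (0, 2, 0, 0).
proj_W(v) = (4/7, 8/7, 4/7, -4/7)

Set up U = [u_1 | ... | u_1] ∈ R^(4×1). The projector onto W = col(U) is P = U (U^T U)^(-1) U^T.
Compute U^T U =
  [7],
and U^T v = (-4).
Solve U^T U · c = U^T v for the coefficients: c = (-4/7). The projection is proj_W(v) = U c.
Check: (v - proj_W(v)) · u_1 = 0  (should be 0).
Result: proj_W(v) = (4/7, 8/7, 4/7, -4/7).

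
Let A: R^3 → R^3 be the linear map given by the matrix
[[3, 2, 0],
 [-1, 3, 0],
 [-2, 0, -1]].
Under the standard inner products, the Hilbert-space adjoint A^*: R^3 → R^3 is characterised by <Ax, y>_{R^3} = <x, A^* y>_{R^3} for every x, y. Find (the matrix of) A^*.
A^* = A^T =
[[3, -1, -2],
 [2, 3, 0],
 [0, 0, -1]]

For real matrices with standard dot products, the defining identity <Ax, y> = <x, A^* y> gives (Ax)^T y = x^T (A^*) y, i.e. x^T A^T y = x^T (A^*) y. Since this holds for all x, y, we must have A^* = A^T. Therefore
A^* =
[[3, -1, -2],
 [2, 3, 0],
 [0, 0, -1]].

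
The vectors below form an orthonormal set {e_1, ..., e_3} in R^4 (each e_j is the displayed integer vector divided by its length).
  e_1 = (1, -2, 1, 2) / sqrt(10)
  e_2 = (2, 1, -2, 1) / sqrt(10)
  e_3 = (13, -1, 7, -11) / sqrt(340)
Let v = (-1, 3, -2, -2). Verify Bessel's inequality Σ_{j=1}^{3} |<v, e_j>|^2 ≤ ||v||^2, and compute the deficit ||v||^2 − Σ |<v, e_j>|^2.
Σ |<v, e_j>|^2 = 1529/85; ||v||^2 = 18; deficit = 1/85

Write each e_j = u_j / sqrt(<u_j, u_j>) where u_j is the displayed integer vector. Then <v, e_j> = <v, u_j> / sqrt(<u_j, u_j>), so |<v, e_j>|^2 = <v, u_j>^2 / <u_j, u_j>.
Coefficients: <v, e_1> = -13/sqrt(10), <v, e_2> = 3/sqrt(10), <v, e_3> = -8/sqrt(340).
Square and sum: Σ |<v, e_j>|^2 = 1529/85.
Compute ||v||^2 = v·v = 18.
Deficit = 18 − 1529/85 = 1/85 ≥ 0, confirming Bessel's inequality. (The deficit equals ||v − Σ <v,e_j> e_j||^2, the squared distance from v to span{e_j}.)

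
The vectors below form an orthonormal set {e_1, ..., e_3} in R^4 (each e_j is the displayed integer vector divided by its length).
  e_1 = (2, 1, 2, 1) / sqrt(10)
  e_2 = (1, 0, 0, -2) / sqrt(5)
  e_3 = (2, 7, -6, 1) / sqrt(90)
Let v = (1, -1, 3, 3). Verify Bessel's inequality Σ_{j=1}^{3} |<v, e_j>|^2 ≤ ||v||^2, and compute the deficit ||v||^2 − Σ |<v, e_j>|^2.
Σ |<v, e_j>|^2 = 175/9; ||v||^2 = 20; deficit = 5/9

Write each e_j = u_j / sqrt(<u_j, u_j>) where u_j is the displayed integer vector. Then <v, e_j> = <v, u_j> / sqrt(<u_j, u_j>), so |<v, e_j>|^2 = <v, u_j>^2 / <u_j, u_j>.
Coefficients: <v, e_1> = 10/sqrt(10), <v, e_2> = -5/sqrt(5), <v, e_3> = -20/sqrt(90).
Square and sum: Σ |<v, e_j>|^2 = 175/9.
Compute ||v||^2 = v·v = 20.
Deficit = 20 − 175/9 = 5/9 ≥ 0, confirming Bessel's inequality. (The deficit equals ||v − Σ <v,e_j> e_j||^2, the squared distance from v to span{e_j}.)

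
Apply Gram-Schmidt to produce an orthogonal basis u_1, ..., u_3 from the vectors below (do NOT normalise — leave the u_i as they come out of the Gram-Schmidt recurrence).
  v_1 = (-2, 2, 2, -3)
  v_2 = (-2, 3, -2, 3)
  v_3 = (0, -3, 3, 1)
Orthogonal basis:
  u_1 = (-2, 2, 2, -3)
  u_2 = (-16/7, 23/7, -12/7, 18/7)
  u_3 = (-250/179, -200/179, 439/179, 326/179)

Apply the Gram-Schmidt recurrence
  u_1 = v_1
  u_i = v_i − Σ_{j<i} ((v_i · u_j) / (u_j · u_j)) · u_j.

Step by step this gives:
  u_1 = (-2, 2, 2, -3)
  u_2 = (-16/7, 23/7, -12/7, 18/7)
  u_3 = (-250/179, -200/179, 439/179, 326/179)

Orthogonality check:
  u_2 · u_1 = 0 (should be 0)
  u_3 · u_1 = 0 (should be 0)
  u_3 · u_2 = 0 (should be 0)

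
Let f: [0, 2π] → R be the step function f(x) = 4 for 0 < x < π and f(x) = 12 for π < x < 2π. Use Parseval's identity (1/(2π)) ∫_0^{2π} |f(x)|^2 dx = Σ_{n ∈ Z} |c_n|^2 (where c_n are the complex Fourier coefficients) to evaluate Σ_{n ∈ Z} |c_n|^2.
Σ |c_n|^2 = 80

Parseval equates the L^2 energy of f (normalised by 1/(2π)) with the ℓ^2 sum of its Fourier coefficients: (1/(2π)) ∫_0^{2π} |f|^2 = Σ |c_n|^2.
Compute the left side: (1/(2π)) [∫_0^π 4^2 dx + ∫_π^{2π} 12^2 dx] = (1/(2π)) · (16π + 144π) = (16 + 144)/2 = 80.
So Σ_{n ∈ Z} |c_n|^2 = 80.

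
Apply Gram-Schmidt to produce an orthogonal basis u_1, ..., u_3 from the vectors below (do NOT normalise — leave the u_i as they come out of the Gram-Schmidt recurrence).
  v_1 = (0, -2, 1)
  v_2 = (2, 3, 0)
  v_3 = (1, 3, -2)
Orthogonal basis:
  u_1 = (0, -2, 1)
  u_2 = (2, 3/5, 6/5)
  u_3 = (15/29, -10/29, -20/29)

Apply the Gram-Schmidt recurrence
  u_1 = v_1
  u_i = v_i − Σ_{j<i} ((v_i · u_j) / (u_j · u_j)) · u_j.

Step by step this gives:
  u_1 = (0, -2, 1)
  u_2 = (2, 3/5, 6/5)
  u_3 = (15/29, -10/29, -20/29)

Orthogonality check:
  u_2 · u_1 = 0 (should be 0)
  u_3 · u_1 = 0 (should be 0)
  u_3 · u_2 = 0 (should be 0)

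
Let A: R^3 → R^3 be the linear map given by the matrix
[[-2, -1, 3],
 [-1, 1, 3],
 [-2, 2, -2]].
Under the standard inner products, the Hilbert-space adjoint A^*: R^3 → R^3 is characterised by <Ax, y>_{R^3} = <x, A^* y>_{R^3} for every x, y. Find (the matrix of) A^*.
A^* = A^T =
[[-2, -1, -2],
 [-1, 1, 2],
 [3, 3, -2]]

For real matrices with standard dot products, the defining identity <Ax, y> = <x, A^* y> gives (Ax)^T y = x^T (A^*) y, i.e. x^T A^T y = x^T (A^*) y. Since this holds for all x, y, we must have A^* = A^T. Therefore
A^* =
[[-2, -1, -2],
 [-1, 1, 2],
 [3, 3, -2]].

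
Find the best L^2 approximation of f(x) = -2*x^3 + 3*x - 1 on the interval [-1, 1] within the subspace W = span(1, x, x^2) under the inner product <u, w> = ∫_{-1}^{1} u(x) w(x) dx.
g(x) = 9*x/5 - 1

The best approximation g ∈ W is the orthogonal projection of f onto W. Writing g = a_0 + a_1 x + a_2 x^2, the coefficients solve the normal equations G · a = b where
  G_{ij} = <φ_i, φ_j> and b_i = <f, φ_i>, with φ_0 = 1, φ_1 = x, φ_2 = x^2.
G =
  [2, 0, 2/3]
  [0, 2/3, 0]
  [2/3, 0, 2/5],
b = (-2, 6/5, -2/3).
Solving gives a_0 = -1, a_1 = 9/5, a_2 = 0, so
  g(x) = 9*x/5 - 1.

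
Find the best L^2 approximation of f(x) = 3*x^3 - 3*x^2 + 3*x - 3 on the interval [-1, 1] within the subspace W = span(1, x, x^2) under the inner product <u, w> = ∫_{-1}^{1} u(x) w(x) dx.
g(x) = -3*x^2 + 24*x/5 - 3

The best approximation g ∈ W is the orthogonal projection of f onto W. Writing g = a_0 + a_1 x + a_2 x^2, the coefficients solve the normal equations G · a = b where
  G_{ij} = <φ_i, φ_j> and b_i = <f, φ_i>, with φ_0 = 1, φ_1 = x, φ_2 = x^2.
G =
  [2, 0, 2/3]
  [0, 2/3, 0]
  [2/3, 0, 2/5],
b = (-8, 16/5, -16/5).
Solving gives a_0 = -3, a_1 = 24/5, a_2 = -3, so
  g(x) = -3*x^2 + 24*x/5 - 3.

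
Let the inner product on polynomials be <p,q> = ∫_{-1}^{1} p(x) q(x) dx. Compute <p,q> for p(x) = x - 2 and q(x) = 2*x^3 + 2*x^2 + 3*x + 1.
<p,q> = -58/15

Expand the product: p(x)·q(x) = 2*x^4 - 2*x^3 - x^2 - 5*x - 2.
∫_{-1}^{1} of each monomial x^k gives [2/(k+1) if k even, 0 if k odd]. Integrating term-by-term (or equivalently evaluating the antiderivative F(x) = 2*x^5/5 - x^4/2 - x^3/3 - 5*x^2/2 - 2*x at the endpoints):
  F(1) − F(−1) = -74/15 − (-16/15) = -58/15.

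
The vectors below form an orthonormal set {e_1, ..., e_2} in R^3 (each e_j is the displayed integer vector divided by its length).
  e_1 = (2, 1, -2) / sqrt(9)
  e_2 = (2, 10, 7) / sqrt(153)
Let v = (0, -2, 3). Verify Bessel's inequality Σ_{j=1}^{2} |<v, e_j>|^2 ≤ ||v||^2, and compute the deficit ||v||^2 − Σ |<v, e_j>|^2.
Σ |<v, e_j>|^2 = 121/17; ||v||^2 = 13; deficit = 100/17

Write each e_j = u_j / sqrt(<u_j, u_j>) where u_j is the displayed integer vector. Then <v, e_j> = <v, u_j> / sqrt(<u_j, u_j>), so |<v, e_j>|^2 = <v, u_j>^2 / <u_j, u_j>.
Coefficients: <v, e_1> = -8/sqrt(9), <v, e_2> = 1/sqrt(153).
Square and sum: Σ |<v, e_j>|^2 = 121/17.
Compute ||v||^2 = v·v = 13.
Deficit = 13 − 121/17 = 100/17 ≥ 0, confirming Bessel's inequality. (The deficit equals ||v − Σ <v,e_j> e_j||^2, the squared distance from v to span{e_j}.)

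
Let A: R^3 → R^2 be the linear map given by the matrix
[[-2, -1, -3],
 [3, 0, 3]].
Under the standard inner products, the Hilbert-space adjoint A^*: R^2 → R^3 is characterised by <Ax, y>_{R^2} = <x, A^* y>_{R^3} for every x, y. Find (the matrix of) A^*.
A^* = A^T =
[[-2, 3],
 [-1, 0],
 [-3, 3]]

For real matrices with standard dot products, the defining identity <Ax, y> = <x, A^* y> gives (Ax)^T y = x^T (A^*) y, i.e. x^T A^T y = x^T (A^*) y. Since this holds for all x, y, we must have A^* = A^T. Therefore
A^* =
[[-2, 3],
 [-1, 0],
 [-3, 3]].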